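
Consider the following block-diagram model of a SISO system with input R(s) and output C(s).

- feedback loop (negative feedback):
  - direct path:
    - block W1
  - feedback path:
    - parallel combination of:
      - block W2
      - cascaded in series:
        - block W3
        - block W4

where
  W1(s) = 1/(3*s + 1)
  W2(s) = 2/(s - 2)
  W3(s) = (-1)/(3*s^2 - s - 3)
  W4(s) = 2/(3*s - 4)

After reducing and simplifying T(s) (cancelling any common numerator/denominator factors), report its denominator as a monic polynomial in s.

(1) series reduction of W3, W4 -> (-2)/(9*s^3 - 15*s^2 - 5*s + 12)
(2) combine W2, (W3*W4) in parallel -> (18*s^3 - 30*s^2 - 12*s + 28)/(9*s^4 - 33*s^3 + 25*s^2 + 22*s - 24)
(3) apply the feedback formula to W1, (W2+(W3*W4)) -> (9*s^4 - 33*s^3 + 25*s^2 + 22*s - 24)/(27*s^5 - 90*s^4 + 60*s^3 + 61*s^2 - 62*s + 4)
That last expression is T(s), already simplified. Scaling its denominator by 1/27 (the reciprocal of the leading coefficient) yields the monic denominator.

Answer: s^5 - 10*s^4/3 + 20*s^3/9 + 61*s^2/27 - 62*s/27 + 4/27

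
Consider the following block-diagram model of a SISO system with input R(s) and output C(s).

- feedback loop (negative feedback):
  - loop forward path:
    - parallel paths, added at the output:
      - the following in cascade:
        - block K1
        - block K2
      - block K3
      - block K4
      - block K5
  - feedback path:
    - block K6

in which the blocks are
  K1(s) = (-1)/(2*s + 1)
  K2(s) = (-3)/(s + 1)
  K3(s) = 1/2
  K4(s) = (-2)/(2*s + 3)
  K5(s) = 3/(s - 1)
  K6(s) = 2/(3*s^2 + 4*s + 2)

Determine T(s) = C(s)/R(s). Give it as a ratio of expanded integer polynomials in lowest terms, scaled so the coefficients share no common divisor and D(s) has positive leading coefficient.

[1] series reduction of K1, K2; result 3/(2*s^2 + 3*s + 1)
[2] reduce the parallel group (K1*K2), K3, K4, K5; result (4*s^4 + 24*s^3 + 79*s^2 + 72*s + 1)/(8*s^4 + 16*s^3 - 2*s^2 - 16*s - 6)
[3] apply the feedback formula to ((K1*K2)+K3+K4+K5), K6; the result is T(s) itself (integer coefficients, no common factor, positive leading denominator coefficient)

Hence the answer: (12*s^6 + 88*s^5 + 341*s^4 + 580*s^3 + 449*s^2 + 148*s + 2)/(24*s^6 + 80*s^5 + 82*s^4 + 24*s^3 + 72*s^2 + 88*s - 10)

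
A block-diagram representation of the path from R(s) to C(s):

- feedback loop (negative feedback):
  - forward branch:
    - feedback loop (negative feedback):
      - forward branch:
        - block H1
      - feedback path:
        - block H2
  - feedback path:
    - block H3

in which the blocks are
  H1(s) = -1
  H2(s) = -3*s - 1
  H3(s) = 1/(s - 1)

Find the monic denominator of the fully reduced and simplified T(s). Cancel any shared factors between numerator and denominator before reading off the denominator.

Reducing step by step:

Step 1: feedback reduction of H1, H2 -> (-1)/(3*s + 2)
Step 2: apply the feedback formula to [H1/(1+H1*H2)], H3 -> (1 - s)/(3*s^2 - s - 3)
The result of step 2 is T(s) in lowest terms. Its denominator has leading coefficient 3; dividing the denominator through by 3 makes it monic.

Answer: s^2 - s/3 - 1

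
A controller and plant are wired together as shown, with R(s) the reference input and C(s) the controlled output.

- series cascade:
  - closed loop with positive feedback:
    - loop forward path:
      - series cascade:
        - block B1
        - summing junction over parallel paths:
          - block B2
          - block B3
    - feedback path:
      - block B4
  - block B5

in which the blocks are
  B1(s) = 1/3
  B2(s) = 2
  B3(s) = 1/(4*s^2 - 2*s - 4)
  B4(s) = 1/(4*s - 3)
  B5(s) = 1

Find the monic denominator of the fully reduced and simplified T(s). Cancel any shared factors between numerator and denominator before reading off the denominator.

Answer: s^3 - 17*s^2/12 - 13*s/24 + 43/48

Working:
Step 1. combine B2, B3 in parallel gives (8*s^2 - 4*s - 7)/(4*s^2 - 2*s - 4)
Step 2. cascade B1, (B2+B3) gives (8*s^2 - 4*s - 7)/(12*s^2 - 6*s - 12)
Step 3. close the feedback loop around (B1*(B2+B3)), B4 gives (32*s^3 - 40*s^2 - 16*s + 21)/(48*s^3 - 68*s^2 - 26*s + 43)
Step 4. series reduction of [(B1*(B2+B3))/(1-(B1*(B2+B3))*B4)], B5 gives (32*s^3 - 40*s^2 - 16*s + 21)/(48*s^3 - 68*s^2 - 26*s + 43)
That last expression is T(s), already simplified. Scaling its denominator by 1/48 (the reciprocal of the leading coefficient) yields the monic denominator.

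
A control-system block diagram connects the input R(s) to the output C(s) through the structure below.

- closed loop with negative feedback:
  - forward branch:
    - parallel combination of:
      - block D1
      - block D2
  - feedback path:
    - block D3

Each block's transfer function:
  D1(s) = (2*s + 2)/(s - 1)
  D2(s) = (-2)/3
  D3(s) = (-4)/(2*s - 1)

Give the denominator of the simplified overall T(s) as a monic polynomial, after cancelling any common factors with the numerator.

Answer: s^2 - 25*s/6 - 29/6

Working:
Step 1 - combine D1, D2 in parallel; result (4*s + 8)/(3*s - 3)
Step 2 - close the feedback loop around (D1+D2), D3; result (8*s^2 + 12*s - 8)/(6*s^2 - 25*s - 29)
T(s) is the step-2 result (common factors already cancelled). Leading coefficient of the denominator: 6. Divide through by 6 for the monic polynomial.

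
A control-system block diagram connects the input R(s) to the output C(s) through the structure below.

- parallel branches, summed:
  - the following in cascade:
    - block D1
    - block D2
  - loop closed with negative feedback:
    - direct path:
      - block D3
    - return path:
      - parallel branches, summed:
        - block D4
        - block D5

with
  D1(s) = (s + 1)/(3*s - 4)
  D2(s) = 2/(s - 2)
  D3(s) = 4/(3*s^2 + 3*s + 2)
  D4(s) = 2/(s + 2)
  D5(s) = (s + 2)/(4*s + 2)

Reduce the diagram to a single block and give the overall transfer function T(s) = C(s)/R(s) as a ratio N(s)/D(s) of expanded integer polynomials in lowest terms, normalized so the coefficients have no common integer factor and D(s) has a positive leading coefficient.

The answer is (12*s^5 + 78*s^4 + 76*s^3 + 22*s^2 + 200*s + 104)/(18*s^6 + 3*s^5 - 81*s^4 + 18*s^3 - 124*s^2 + 120*s + 160).

Reasoning:
[1] cascade D1, D2, giving (2*s + 2)/(3*s^2 - 10*s + 8)
[2] combine D4, D5 in parallel, giving (s^2 + 12*s + 8)/(4*s^2 + 10*s + 4)
[3] apply the feedback formula to D3, (D4+D5), giving (8*s^2 + 20*s + 8)/(6*s^4 + 21*s^3 + 27*s^2 + 40*s + 20)
[4] reduce the parallel group (D1*D2), [D3/(1+D3*(D4+D5))], giving the overall T(s)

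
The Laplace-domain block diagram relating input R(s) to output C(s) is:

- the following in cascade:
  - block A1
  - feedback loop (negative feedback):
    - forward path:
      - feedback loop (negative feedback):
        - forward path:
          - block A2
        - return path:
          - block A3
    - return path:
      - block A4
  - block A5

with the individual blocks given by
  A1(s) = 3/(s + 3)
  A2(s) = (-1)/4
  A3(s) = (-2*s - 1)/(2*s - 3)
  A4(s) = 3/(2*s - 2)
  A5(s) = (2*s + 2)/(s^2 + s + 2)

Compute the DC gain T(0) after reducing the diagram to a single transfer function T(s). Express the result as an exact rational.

Step 1 - apply the feedback formula to A2, A3 -> (3 - 2*s)/(10*s - 11)
Step 2 - apply the feedback formula to [A2/(1+A2*A3)], A4 -> (-4*s^2 + 10*s - 6)/(20*s^2 - 48*s + 31)
Step 3 - series reduction of A1, [[A2/(1+A2*A3)]/(1+[A2/(1+A2*A3)]*A4)], A5 -> (-24*s^3 + 36*s^2 + 24*s - 36)/(20*s^5 + 32*s^4 - 61*s^3 + 4*s^2 - 133*s + 186)
Evaluating the step-3 result (the overall T(s)) at s = 0 gives T(0) = -36/186 = -6/31.

Answer: -6/31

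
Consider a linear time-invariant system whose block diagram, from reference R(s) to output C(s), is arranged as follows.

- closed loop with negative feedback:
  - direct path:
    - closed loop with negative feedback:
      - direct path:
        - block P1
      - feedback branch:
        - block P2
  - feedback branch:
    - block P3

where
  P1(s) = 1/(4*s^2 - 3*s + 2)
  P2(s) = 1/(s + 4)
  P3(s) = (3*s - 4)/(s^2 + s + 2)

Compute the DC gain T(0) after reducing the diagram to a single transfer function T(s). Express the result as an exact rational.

(1) feedback reduction of P1, P2 -> (s + 4)/(4*s^3 + 13*s^2 - 10*s + 9)
(2) apply the feedback formula to [P1/(1+P1*P2)], P3 -> (s^3 + 5*s^2 + 6*s + 8)/(4*s^5 + 17*s^4 + 11*s^3 + 28*s^2 - 3*s + 2)
DC gain: substitute s = 0 into T(s) from step 2: T(0) = 8/2 = 4.

Final answer: 4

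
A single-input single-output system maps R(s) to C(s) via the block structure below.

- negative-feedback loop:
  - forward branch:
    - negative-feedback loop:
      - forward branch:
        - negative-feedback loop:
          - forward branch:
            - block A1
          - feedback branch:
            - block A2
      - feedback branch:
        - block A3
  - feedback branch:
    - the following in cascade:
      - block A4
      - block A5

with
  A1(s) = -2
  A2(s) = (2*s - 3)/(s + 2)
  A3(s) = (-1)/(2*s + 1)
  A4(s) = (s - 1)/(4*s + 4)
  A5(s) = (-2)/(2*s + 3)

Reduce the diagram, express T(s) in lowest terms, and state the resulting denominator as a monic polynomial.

Answer: s^4 - s^3/6 - 7*s^2 - 17*s/2 - 17/6

Working:
Step 1: reduce the feedback loop with forward A1 and return A2 = (2*s + 4)/(3*s - 8)
Step 2: close the feedback loop around [A1/(1+A1*A2)], A3 = (4*s^2 + 10*s + 4)/(6*s^2 - 15*s - 12)
Step 3: combine A4, A5 in series = (1 - s)/(4*s^2 + 10*s + 6)
Step 4: collapse the loop ([[A1/(1+A1*A2)]/(1+[A1/(1+A1*A2)]*A3)] forward, (A4*A5) return) = (4*s^4 + 20*s^3 + 35*s^2 + 25*s + 6)/(6*s^4 - s^3 - 42*s^2 - 51*s - 17)
T(s) is the step-4 result (common factors already cancelled). Leading coefficient of the denominator: 6. Divide through by 6 for the monic polynomial.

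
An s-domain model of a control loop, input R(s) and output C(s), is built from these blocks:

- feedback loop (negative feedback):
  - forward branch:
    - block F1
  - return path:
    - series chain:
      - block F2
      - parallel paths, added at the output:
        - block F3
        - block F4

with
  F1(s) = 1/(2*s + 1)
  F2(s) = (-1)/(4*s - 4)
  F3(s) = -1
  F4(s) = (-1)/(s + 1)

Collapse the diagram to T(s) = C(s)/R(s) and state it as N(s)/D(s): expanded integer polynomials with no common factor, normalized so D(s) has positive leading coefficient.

The answer is (4*s^2 - 4)/(8*s^3 + 4*s^2 - 7*s - 2).

Reasoning:
Step 1. parallel reduction of F3, F4 -> (-s - 2)/(s + 1)
Step 2. cascade F2, (F3+F4) -> (s + 2)/(4*s^2 - 4)
Step 3. apply the feedback formula to F1, (F2*(F3+F4)), which is the overall transfer function T(s) = C(s)/R(s) in lowest terms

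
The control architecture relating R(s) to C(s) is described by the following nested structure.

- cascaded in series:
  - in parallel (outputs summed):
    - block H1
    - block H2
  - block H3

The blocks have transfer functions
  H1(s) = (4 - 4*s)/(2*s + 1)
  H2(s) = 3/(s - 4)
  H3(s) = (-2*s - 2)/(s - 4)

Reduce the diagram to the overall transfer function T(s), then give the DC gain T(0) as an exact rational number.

First reduce the diagram to T(s).

[1] add H1, H2 (parallel) gives (-4*s^2 + 26*s - 13)/(2*s^2 - 7*s - 4)
[2] multiply (H1+H2), H3 (series) gives (8*s^3 - 44*s^2 - 26*s + 26)/(2*s^3 - 15*s^2 + 24*s + 16)
Step 2 gives the overall T(s). Then T(0) = 26/16 = 13/8.

Answer: 13/8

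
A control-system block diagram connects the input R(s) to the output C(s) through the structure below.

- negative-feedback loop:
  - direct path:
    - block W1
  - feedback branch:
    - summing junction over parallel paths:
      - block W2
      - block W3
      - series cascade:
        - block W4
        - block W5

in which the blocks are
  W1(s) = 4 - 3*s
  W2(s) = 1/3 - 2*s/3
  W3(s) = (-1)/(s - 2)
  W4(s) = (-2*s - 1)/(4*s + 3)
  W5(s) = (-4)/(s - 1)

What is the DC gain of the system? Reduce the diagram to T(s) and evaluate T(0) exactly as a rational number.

Step 1 - multiply W4, W5 (series) -> (8*s + 4)/(4*s^2 - s - 3)
Step 2 - sum the parallel branches W2, W3, (W4*W5) -> (-8*s^4 + 22*s^3 + 5*s^2 - 46*s - 9)/(12*s^3 - 27*s^2 - 3*s + 18)
Step 3 - apply the feedback formula to W1, (W2+W3+(W4*W5)) -> (-36*s^4 + 129*s^3 - 99*s^2 - 66*s + 72)/(24*s^5 - 98*s^4 + 85*s^3 + 131*s^2 - 160*s - 18)
Evaluating the step-3 result (the overall T(s)) at s = 0 gives T(0) = 72/(-18) = -4.

Hence the answer: -4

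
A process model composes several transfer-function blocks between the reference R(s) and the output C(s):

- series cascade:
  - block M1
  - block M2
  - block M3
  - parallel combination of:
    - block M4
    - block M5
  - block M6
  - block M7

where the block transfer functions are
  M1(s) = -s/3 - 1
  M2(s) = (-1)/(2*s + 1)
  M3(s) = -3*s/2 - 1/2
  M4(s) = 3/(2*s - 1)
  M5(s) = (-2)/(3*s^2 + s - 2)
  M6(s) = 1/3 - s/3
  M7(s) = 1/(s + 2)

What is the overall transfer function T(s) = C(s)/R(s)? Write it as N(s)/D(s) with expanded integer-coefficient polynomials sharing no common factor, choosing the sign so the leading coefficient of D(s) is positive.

Step 1 - parallel reduction of M4, M5; result (9*s^2 - s - 4)/(6*s^3 - s^2 - 5*s + 2)
Step 2 - combine M1, M2, M3, (M4+M5), M6, M7 in series, giving the overall T(s)

Therefore the answer is (27*s^5 + 60*s^4 - 82*s^3 - 48*s^2 + 31*s + 12)/(216*s^5 + 504*s^4 - 54*s^3 - 414*s^2 + 72).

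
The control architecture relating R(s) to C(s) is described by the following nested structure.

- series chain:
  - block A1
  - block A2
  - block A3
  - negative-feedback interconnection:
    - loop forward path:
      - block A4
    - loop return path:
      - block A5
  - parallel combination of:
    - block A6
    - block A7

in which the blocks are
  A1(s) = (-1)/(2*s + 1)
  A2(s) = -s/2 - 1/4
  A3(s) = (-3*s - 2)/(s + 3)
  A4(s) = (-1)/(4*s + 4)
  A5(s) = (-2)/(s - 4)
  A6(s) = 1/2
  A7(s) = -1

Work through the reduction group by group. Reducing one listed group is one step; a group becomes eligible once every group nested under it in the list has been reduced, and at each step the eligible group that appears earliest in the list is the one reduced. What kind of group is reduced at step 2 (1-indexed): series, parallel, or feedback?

Step 1. apply the feedback formula to A4, A5
Step 2. add A6, A7 (parallel)
Step 3. combine A1, A2, A3, [A4/(1+A4*A5)], (A6+A7) in series
Step 2: parallel.

Therefore the answer is parallel.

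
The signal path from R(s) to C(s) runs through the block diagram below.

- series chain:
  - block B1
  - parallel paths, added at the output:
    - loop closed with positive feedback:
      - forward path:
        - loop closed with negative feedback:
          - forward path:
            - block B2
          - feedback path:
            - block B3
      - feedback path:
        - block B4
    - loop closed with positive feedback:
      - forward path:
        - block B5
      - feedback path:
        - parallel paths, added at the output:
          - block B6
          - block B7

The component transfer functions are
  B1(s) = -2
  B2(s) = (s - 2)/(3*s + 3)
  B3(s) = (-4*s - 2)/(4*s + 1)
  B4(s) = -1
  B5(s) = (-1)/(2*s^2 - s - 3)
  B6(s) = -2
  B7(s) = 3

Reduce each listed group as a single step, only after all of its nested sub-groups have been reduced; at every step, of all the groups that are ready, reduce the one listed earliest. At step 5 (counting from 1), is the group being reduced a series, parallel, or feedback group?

(1) collapse the loop (B2 forward, B3 return)
(2) apply the feedback formula to [B2/(1+B2*B3)], B4
(3) parallel reduction of B6, B7
(4) feedback reduction of B5, (B6+B7)
(5) add [[B2/(1+B2*B3)]/(1-[B2/(1+B2*B3)]*B4)], [B5/(1-B5*(B6+B7))] (parallel)
(6) multiply B1, ([[B2/(1+B2*B3)]/(1-[B2/(1+B2*B3)]*B4)]+[B5/(1-B5*(B6+B7))]) (series)
The group at step 5 is a parallel group.

Final answer: parallel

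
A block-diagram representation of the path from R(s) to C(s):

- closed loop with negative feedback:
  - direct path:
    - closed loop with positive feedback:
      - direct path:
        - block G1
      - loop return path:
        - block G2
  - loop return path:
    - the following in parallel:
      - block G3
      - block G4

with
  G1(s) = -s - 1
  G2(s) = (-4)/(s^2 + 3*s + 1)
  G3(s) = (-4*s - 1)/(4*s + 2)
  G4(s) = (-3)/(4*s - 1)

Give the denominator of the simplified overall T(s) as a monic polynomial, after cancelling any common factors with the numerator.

The answer is s^5 + 23*s^4/4 + 105*s^3/16 + 15*s^2/8 + 11*s/8 + 11/16.

Reasoning:
Step 1: apply the feedback formula to G1, G2 = (-s^3 - 4*s^2 - 4*s - 1)/(s^2 - s - 3)
Step 2: sum the parallel branches G3, G4 = (-16*s^2 - 12*s - 5)/(16*s^2 + 4*s - 2)
Step 3: apply the feedback formula to [G1/(1-G1*G2)], (G3+G4) = (-16*s^5 - 68*s^4 - 78*s^3 - 24*s^2 + 4*s + 2)/(16*s^5 + 92*s^4 + 105*s^3 + 30*s^2 + 22*s + 11)
The result of step 3 is T(s) in lowest terms. Its denominator has leading coefficient 16; dividing the denominator through by 16 makes it monic.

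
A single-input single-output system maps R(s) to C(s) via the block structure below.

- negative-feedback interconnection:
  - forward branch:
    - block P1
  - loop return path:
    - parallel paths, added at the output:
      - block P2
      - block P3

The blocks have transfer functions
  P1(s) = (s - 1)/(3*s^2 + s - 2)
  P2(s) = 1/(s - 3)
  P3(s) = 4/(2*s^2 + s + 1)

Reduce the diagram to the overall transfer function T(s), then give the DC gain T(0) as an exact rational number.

Step 1 - reduce the parallel group P2, P3; result (2*s^2 + 5*s - 11)/(2*s^3 - 5*s^2 - 2*s - 3)
Step 2 - close the feedback loop around P1, (P2+P3); result (2*s^4 - 7*s^3 + 3*s^2 - s + 3)/(6*s^5 - 13*s^4 - 13*s^3 + 2*s^2 - 15*s + 17)
Evaluating the step-2 result (the overall T(s)) at s = 0 gives T(0) = 3/17.

Final answer: 3/17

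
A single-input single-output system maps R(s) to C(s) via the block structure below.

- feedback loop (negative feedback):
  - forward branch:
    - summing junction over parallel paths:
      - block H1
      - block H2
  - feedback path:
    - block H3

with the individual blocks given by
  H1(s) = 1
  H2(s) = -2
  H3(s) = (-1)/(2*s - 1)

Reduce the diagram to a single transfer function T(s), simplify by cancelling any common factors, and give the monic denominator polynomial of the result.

The answer is s.

Reasoning:
[1] parallel reduction of H1, H2 gives -1
[2] reduce the feedback loop with forward (H1+H2) and return H3 gives (1 - 2*s)/(2*s)
The result of step 2 is T(s) in lowest terms. Its denominator has leading coefficient 2; dividing the denominator through by 2 makes it monic.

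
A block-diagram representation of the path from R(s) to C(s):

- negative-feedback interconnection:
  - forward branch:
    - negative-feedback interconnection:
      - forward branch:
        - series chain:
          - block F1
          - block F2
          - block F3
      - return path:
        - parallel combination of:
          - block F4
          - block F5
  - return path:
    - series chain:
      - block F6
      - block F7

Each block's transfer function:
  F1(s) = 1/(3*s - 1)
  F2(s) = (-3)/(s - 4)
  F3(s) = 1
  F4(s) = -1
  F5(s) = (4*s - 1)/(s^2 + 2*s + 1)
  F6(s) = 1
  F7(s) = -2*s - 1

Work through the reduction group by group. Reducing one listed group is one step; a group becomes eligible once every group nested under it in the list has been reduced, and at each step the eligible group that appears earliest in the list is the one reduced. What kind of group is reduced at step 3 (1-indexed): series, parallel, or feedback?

[1] multiply F1, F2, F3 (series)
[2] combine F4, F5 in parallel
[3] apply the feedback formula to (F1*F2*F3), (F4+F5)
[4] multiply F6, F7 (series)
[5] close the feedback loop around [(F1*F2*F3)/(1+(F1*F2*F3)*(F4+F5))], (F6*F7)
Step 3 collapses a feedback group.

Hence the answer: feedback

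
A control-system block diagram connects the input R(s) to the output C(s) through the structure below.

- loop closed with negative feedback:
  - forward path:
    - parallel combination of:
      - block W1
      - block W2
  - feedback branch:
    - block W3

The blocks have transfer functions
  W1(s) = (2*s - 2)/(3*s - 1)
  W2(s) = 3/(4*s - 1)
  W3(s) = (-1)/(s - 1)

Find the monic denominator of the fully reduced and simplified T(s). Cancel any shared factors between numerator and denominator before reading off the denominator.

Step 1. reduce the parallel group W1, W2 -> (8*s^2 - s - 1)/(12*s^2 - 7*s + 1)
Step 2. reduce the feedback loop with forward (W1+W2) and return W3 -> (8*s^3 - 9*s^2 + 1)/(12*s^3 - 27*s^2 + 9*s)
That last expression is T(s), already simplified. Scaling its denominator by 1/12 (the reciprocal of the leading coefficient) yields the monic denominator.

Hence the answer: s^3 - 9*s^2/4 + 3*s/4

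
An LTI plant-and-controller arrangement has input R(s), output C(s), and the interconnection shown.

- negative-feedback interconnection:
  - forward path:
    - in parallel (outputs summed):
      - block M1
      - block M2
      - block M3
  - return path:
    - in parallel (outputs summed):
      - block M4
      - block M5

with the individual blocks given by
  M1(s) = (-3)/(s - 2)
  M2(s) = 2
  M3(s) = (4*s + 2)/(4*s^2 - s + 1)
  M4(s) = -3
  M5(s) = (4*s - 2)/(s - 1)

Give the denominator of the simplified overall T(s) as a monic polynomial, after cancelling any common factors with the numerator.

Step 1 - sum the parallel branches M1, M2, M3: (8*s^3 - 26*s^2 + 3*s - 11)/(4*s^3 - 9*s^2 + 3*s - 2)
Step 2 - parallel reduction of M4, M5: (s + 1)/(s - 1)
Step 3 - reduce the feedback loop with forward (M1+M2+M3) and return (M4+M5): (8*s^4 - 34*s^3 + 29*s^2 - 14*s + 11)/(12*s^4 - 31*s^3 - 11*s^2 - 13*s - 9)
That last expression is T(s), already simplified. Scaling its denominator by 1/12 (the reciprocal of the leading coefficient) yields the monic denominator.

Hence the answer: s^4 - 31*s^3/12 - 11*s^2/12 - 13*s/12 - 3/4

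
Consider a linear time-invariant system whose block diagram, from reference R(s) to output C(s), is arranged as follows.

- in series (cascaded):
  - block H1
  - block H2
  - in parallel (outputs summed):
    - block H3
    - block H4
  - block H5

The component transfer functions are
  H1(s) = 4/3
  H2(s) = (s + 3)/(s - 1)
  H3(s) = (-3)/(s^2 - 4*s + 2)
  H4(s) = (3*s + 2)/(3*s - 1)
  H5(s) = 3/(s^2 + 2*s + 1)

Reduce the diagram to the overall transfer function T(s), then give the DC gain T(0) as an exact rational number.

1. combine H3, H4 in parallel; result (3*s^3 - 10*s^2 - 11*s + 7)/(3*s^3 - 13*s^2 + 10*s - 2)
2. multiply H1, H2, (H3+H4), H5 (series); result (12*s^4 - 4*s^3 - 164*s^2 - 104*s + 84)/(3*s^6 - 10*s^5 - 6*s^4 + 18*s^3 + s^2 - 8*s + 2)
DC gain: substitute s = 0 into T(s) from step 2: T(0) = 84/2 = 42.

Final answer: 42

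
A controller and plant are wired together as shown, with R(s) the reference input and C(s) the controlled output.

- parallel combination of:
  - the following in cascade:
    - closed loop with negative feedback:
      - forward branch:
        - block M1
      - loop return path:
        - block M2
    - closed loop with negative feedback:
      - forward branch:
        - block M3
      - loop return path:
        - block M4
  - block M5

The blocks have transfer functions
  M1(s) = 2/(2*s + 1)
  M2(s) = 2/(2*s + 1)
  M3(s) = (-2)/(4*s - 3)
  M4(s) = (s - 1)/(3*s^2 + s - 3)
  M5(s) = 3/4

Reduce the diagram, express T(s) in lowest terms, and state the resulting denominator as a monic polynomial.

[1] apply the feedback formula to M1, M2: (4*s + 2)/(4*s^2 + 4*s + 5)
[2] reduce the feedback loop with forward M3 and return M4: (-6*s^2 - 2*s + 6)/(12*s^3 - 5*s^2 - 17*s + 11)
[3] series reduction of [M1/(1+M1*M2)], [M3/(1+M3*M4)]: (-24*s^3 - 20*s^2 + 20*s + 12)/(48*s^5 + 28*s^4 - 28*s^3 - 49*s^2 - 41*s + 55)
[4] parallel reduction of ([M1/(1+M1*M2)]*[M3/(1+M3*M4)]), M5: (144*s^5 + 84*s^4 - 180*s^3 - 227*s^2 - 43*s + 213)/(192*s^5 + 112*s^4 - 112*s^3 - 196*s^2 - 164*s + 220)
No further cancellation is possible in the step-4 result, so that is T(s). Its denominator becomes monic after dividing by the leading coefficient 192.

Hence the answer: s^5 + 7*s^4/12 - 7*s^3/12 - 49*s^2/48 - 41*s/48 + 55/48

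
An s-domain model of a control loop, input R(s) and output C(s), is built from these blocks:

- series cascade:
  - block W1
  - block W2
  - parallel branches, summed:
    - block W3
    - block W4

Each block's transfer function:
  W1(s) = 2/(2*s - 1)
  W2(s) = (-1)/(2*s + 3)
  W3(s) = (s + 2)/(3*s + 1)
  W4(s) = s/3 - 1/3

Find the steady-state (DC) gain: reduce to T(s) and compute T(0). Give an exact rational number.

1. parallel reduction of W3, W4, giving (3*s^2 + s + 5)/(9*s + 3)
2. reduce the series chain W1, W2, (W3+W4), giving (-6*s^2 - 2*s - 10)/(36*s^3 + 48*s^2 - 15*s - 9)
Step 2 gives the overall T(s). Then T(0) = -10/(-9) = 10/9.

Hence the answer: 10/9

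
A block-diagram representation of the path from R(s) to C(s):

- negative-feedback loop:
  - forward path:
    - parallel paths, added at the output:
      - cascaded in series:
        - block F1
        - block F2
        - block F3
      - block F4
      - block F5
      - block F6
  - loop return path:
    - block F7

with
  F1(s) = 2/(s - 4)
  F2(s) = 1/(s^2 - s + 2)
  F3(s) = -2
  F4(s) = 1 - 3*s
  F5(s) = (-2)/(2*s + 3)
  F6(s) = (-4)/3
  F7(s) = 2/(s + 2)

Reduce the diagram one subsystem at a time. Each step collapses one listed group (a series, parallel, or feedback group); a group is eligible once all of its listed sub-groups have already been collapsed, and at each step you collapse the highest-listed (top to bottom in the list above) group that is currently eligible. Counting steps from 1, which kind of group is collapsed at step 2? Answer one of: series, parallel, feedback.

(1) cascade F1, F2, F3
(2) combine (F1*F2*F3), F4, F5, F6 in parallel
(3) collapse the loop (((F1*F2*F3)+F4+F5+F6) forward, F7 return)
Step 2 collapses a parallel group.

Final answer: parallel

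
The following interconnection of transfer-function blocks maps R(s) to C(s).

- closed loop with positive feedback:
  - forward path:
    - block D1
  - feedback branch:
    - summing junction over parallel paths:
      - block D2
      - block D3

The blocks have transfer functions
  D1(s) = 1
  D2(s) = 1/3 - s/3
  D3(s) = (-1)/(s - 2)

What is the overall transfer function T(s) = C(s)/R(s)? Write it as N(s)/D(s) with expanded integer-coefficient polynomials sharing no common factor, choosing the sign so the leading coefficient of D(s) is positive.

Answer: (3*s - 6)/(s^2 - 1)

Working:
Step 1: combine D2, D3 in parallel -> (-s^2 + 3*s - 5)/(3*s - 6)
Step 2: close the feedback loop around D1, (D2+D3); the result is T(s) itself (integer coefficients, no common factor, positive leading denominator coefficient)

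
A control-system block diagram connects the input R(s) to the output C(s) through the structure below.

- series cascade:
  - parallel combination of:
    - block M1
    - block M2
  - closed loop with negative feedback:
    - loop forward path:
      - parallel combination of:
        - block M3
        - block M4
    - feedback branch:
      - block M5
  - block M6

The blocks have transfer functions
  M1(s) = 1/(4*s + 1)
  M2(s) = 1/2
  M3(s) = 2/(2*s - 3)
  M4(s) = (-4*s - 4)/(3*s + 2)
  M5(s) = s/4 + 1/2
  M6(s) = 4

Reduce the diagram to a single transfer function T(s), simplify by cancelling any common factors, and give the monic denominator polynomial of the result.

Reducing step by step:

1. combine M1, M2 in parallel = (4*s + 3)/(8*s + 2)
2. parallel reduction of M3, M4 = (-8*s^2 + 10*s + 16)/(6*s^2 - 5*s - 6)
3. close the feedback loop around (M3+M4), M5 = (16*s^2 - 20*s - 32)/(4*s^3 - 9*s^2 - 8*s - 4)
4. cascade (M1+M2), [(M3+M4)/(1+(M3+M4)*M5)], M6 = (128*s^3 - 64*s^2 - 376*s - 192)/(16*s^4 - 32*s^3 - 41*s^2 - 24*s - 4)
T(s) is the step-4 result (common factors already cancelled). Leading coefficient of the denominator: 16. Divide through by 16 for the monic polynomial.

Answer: s^4 - 2*s^3 - 41*s^2/16 - 3*s/2 - 1/4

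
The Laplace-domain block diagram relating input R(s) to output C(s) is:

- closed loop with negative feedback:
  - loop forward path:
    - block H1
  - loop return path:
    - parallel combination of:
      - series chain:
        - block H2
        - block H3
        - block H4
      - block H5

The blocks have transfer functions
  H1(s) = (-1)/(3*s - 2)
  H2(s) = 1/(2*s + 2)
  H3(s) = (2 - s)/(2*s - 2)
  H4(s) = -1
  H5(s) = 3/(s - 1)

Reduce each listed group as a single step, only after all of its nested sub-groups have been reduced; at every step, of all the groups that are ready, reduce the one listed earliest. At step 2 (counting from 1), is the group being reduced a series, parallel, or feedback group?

Step 1 - cascade H2, H3, H4
Step 2 - add (H2*H3*H4), H5 (parallel)
Step 3 - apply the feedback formula to H1, ((H2*H3*H4)+H5)
So the answer for step 2 is parallel.

Answer: parallel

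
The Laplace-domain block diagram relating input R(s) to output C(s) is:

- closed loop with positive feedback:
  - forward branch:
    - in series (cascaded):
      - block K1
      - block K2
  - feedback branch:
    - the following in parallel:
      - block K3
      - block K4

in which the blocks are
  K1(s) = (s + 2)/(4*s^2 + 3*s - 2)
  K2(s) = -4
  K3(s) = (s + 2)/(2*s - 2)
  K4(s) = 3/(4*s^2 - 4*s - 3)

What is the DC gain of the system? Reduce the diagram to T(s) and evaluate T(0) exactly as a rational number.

1. series reduction of K1, K2, giving (-4*s - 8)/(4*s^2 + 3*s - 2)
2. sum the parallel branches K3, K4, giving (4*s^3 + 4*s^2 - 5*s - 12)/(8*s^3 - 16*s^2 + 2*s + 6)
3. feedback reduction of (K1*K2), (K3+K4), giving (-16*s^4 + 60*s^2 - 20*s - 24)/(16*s^5 - 12*s^4 - 4*s^3 + 37*s^2 - 37*s - 54)
The step-3 result is T(s). Setting s = 0: T(0) = -24/(-54) = 4/9.

Final answer: 4/9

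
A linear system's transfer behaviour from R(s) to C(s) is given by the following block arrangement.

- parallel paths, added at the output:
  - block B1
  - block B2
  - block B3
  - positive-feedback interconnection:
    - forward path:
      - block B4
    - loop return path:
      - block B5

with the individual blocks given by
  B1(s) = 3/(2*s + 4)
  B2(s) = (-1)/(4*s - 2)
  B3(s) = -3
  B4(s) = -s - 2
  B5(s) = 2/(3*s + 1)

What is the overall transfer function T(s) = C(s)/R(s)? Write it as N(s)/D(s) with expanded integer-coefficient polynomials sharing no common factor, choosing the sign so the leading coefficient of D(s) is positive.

Step 1. close the feedback loop around B4, B5 -> (-3*s^2 - 7*s - 2)/(5*s + 5)
Step 2. add B1, B2, B3, [B4/(1-B4*B5)] (parallel) - this is the overall T(s), already in the required normalized form

Answer: (-12*s^4 - 106*s^3 - 163*s^2 - 14*s + 43)/(20*s^3 + 50*s^2 + 10*s - 20)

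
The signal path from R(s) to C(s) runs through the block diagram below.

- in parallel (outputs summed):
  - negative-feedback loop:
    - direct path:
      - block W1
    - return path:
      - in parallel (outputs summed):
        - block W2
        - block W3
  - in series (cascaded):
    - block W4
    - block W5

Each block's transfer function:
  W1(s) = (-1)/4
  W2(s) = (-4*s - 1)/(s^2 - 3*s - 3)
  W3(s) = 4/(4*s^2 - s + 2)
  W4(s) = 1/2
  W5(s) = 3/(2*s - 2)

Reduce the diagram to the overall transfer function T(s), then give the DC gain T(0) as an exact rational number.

Step 1 - combine W2, W3 in parallel, giving (-16*s^3 + 4*s^2 - 19*s - 14)/(4*s^4 - 13*s^3 - 7*s^2 - 3*s - 6)
Step 2 - collapse the loop (W1 forward, (W2+W3) return), giving (-4*s^4 + 13*s^3 + 7*s^2 + 3*s + 6)/(16*s^4 - 36*s^3 - 32*s^2 + 7*s - 10)
Step 3 - series reduction of W4, W5, giving 3/(4*s - 4)
Step 4 - parallel reduction of [W1/(1+W1*(W2+W3))], (W4*W5), giving (-16*s^5 + 116*s^4 - 132*s^3 - 112*s^2 + 33*s - 54)/(64*s^5 - 208*s^4 + 16*s^3 + 156*s^2 - 68*s + 40)
The step-4 result is T(s). Setting s = 0: T(0) = -54/40 = -27/20.

Final answer: -27/20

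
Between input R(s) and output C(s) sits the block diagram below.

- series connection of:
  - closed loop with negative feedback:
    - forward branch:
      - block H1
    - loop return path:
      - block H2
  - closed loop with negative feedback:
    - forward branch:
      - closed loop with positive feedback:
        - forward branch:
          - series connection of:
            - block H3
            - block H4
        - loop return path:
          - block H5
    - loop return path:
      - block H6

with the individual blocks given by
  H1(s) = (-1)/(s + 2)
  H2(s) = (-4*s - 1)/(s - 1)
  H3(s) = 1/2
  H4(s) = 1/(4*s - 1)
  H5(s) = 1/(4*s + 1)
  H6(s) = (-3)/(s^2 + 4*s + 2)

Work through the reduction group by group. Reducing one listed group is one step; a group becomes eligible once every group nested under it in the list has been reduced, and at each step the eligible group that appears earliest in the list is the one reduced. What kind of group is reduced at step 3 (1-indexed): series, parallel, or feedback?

1. feedback reduction of H1, H2
2. series reduction of H3, H4
3. feedback reduction of (H3*H4), H5
4. collapse the loop ([(H3*H4)/(1-(H3*H4)*H5)] forward, H6 return)
5. multiply [H1/(1+H1*H2)], [[(H3*H4)/(1-(H3*H4)*H5)]/(1+[(H3*H4)/(1-(H3*H4)*H5)]*H6)] (series)
At step 3 the group reduced is feedback.

Hence the answer: feedback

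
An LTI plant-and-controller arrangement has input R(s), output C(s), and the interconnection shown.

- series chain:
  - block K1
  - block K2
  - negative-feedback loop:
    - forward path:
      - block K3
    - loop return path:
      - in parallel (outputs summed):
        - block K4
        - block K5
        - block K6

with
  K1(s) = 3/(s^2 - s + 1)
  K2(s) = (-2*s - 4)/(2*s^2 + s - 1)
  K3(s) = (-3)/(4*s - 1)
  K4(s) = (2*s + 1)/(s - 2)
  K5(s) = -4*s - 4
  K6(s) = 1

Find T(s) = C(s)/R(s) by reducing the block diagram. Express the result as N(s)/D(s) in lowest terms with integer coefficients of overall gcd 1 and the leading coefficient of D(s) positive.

Step 1 - reduce the parallel group K4, K5, K6 gives (-4*s^2 + 7*s + 7)/(s - 2)
Step 2 - close the feedback loop around K3, (K4+K5+K6) gives (6 - 3*s)/(16*s^2 - 30*s - 19)
Step 3 - combine K1, K2, [K3/(1+K3*(K4+K5+K6))] in series: this yields T(s), and no further normalization is needed

Answer: (18*s^2 - 72)/(32*s^6 - 76*s^5 - 8*s^4 + 51*s^3 - 76*s^2 - 8*s + 19)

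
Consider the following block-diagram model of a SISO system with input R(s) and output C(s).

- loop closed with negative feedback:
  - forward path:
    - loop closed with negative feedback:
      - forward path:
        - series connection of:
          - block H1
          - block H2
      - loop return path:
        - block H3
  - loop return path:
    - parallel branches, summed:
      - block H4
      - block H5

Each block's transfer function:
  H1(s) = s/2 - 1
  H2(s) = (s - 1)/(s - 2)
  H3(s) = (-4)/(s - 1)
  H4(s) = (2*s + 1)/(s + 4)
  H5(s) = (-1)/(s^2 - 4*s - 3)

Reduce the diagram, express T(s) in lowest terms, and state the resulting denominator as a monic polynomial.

(1) series reduction of H1, H2 -> s/2 - 1/2
(2) close the feedback loop around (H1*H2), H3 -> 1/2 - s/2
(3) reduce the parallel group H4, H5 -> (2*s^3 - 7*s^2 - 11*s - 7)/(s^3 - 19*s - 12)
(4) feedback reduction of [(H1*H2)/(1+(H1*H2)*H3)], (H4+H5) -> (s^4 - s^3 - 19*s^2 + 7*s + 12)/(2*s^4 - 11*s^3 - 4*s^2 + 42*s + 31)
Step 4 gives the fully reduced T(s), with no common factor left to cancel. The denominator's leading coefficient is 2, so divide each of its coefficients by 2 to get the monic form.

Hence the answer: s^4 - 11*s^3/2 - 2*s^2 + 21*s + 31/2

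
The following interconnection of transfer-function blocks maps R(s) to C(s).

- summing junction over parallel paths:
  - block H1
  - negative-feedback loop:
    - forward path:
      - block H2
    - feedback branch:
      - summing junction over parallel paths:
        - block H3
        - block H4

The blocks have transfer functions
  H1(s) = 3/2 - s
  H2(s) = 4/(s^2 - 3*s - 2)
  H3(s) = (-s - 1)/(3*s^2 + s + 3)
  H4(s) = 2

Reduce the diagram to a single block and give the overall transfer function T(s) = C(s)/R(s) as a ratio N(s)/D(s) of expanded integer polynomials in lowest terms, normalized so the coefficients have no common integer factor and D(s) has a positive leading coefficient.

Step 1. sum the parallel branches H3, H4 = (6*s^2 + s + 5)/(3*s^2 + s + 3)
Step 2. close the feedback loop around H2, (H3+H4) = (12*s^2 + 4*s + 12)/(3*s^4 - 8*s^3 + 18*s^2 - 7*s + 14)
Step 3. add H1, [H2/(1+H2*(H3+H4))] (parallel), which is the overall transfer function T(s) = C(s)/R(s) in lowest terms

Final answer: (-6*s^5 + 25*s^4 - 60*s^3 + 92*s^2 - 41*s + 66)/(6*s^4 - 16*s^3 + 36*s^2 - 14*s + 28)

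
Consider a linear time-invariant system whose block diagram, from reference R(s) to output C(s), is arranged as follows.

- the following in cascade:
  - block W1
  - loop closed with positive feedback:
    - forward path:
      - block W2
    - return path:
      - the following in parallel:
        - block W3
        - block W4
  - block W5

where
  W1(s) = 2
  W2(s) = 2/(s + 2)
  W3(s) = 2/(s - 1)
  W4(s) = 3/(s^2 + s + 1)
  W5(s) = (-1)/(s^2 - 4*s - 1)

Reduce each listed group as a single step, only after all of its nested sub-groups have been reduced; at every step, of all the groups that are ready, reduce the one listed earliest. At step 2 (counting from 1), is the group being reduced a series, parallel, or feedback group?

Step 1. sum the parallel branches W3, W4
Step 2. feedback reduction of W2, (W3+W4)
Step 3. series reduction of W1, [W2/(1-W2*(W3+W4))], W5
The group at step 2 is a feedback group.

Hence the answer: feedback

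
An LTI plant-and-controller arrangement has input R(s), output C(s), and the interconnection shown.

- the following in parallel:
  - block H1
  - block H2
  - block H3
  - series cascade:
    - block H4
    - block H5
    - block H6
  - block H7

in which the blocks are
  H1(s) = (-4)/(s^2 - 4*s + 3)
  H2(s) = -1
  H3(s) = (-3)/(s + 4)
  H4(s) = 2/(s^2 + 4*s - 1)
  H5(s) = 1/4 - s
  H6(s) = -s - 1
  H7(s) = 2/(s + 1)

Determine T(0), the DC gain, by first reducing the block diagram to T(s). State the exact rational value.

Reducing step by step:

(1) cascade H4, H5, H6 gives (4*s^2 + 3*s - 1)/(2*s^2 + 8*s - 2)
(2) parallel reduction of H1, H2, H3, (H4*H5*H6), H7 gives (2*s^6 - 5*s^5 - 28*s^4 + 20*s^3 - 340*s^2 + 17*s + 14)/(2*s^6 + 10*s^5 - 20*s^4 - 108*s^3 + 42*s^2 + 98*s - 24)
That last expression is T(s); at s = 0 only the constant terms survive, so T(0) = 14/(-24) = -7/12.

Answer: -7/12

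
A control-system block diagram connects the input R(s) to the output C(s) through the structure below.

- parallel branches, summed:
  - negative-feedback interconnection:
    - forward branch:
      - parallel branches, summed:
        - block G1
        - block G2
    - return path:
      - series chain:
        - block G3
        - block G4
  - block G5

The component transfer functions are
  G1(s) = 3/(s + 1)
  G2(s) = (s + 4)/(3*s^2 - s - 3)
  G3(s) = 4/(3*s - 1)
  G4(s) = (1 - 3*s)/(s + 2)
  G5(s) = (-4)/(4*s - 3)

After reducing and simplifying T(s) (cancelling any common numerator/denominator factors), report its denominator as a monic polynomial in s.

[1] combine G1, G2 in parallel; result (10*s^2 + 2*s - 5)/(3*s^3 + 2*s^2 - 4*s - 3)
[2] cascade G3, G4; result (-4)/(s + 2)
[3] feedback reduction of (G1+G2), (G3*G4); result (10*s^3 + 22*s^2 - s - 10)/(3*s^4 + 8*s^3 - 40*s^2 - 19*s + 14)
[4] add [(G1+G2)/(1+(G1+G2)*(G3*G4))], G5 (parallel); result (28*s^4 + 26*s^3 + 90*s^2 + 39*s - 26)/(12*s^5 + 23*s^4 - 184*s^3 + 44*s^2 + 113*s - 42)
That last expression is T(s), already simplified. Scaling its denominator by 1/12 (the reciprocal of the leading coefficient) yields the monic denominator.

Therefore the answer is s^5 + 23*s^4/12 - 46*s^3/3 + 11*s^2/3 + 113*s/12 - 7/2.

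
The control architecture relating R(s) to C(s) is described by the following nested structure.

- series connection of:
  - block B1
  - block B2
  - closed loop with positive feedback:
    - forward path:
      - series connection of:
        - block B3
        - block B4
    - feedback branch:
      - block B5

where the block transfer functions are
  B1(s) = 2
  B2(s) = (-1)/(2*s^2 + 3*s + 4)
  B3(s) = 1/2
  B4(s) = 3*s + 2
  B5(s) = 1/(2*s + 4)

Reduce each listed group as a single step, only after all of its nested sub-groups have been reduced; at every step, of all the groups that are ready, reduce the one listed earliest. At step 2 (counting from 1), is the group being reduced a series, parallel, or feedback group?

[1] multiply B3, B4 (series)
[2] apply the feedback formula to (B3*B4), B5
[3] series reduction of B1, B2, [(B3*B4)/(1-(B3*B4)*B5)]
So the answer for step 2 is feedback.

Hence the answer: feedback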